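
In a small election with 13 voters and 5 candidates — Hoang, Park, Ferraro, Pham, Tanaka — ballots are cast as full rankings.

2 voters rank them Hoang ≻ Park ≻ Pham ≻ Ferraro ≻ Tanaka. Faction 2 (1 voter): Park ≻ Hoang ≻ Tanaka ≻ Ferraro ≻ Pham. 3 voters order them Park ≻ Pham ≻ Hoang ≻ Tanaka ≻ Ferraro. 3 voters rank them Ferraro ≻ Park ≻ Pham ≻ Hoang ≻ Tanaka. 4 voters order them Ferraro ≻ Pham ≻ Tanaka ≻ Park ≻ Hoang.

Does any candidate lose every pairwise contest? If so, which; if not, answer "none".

Pairwise majorities:
Hoang–Park: Park 11–2.
Hoang–Ferraro: Ferraro 7–6.
Hoang vs Pham: Pham wins 10–3.
Hoang vs Tanaka: 2+1+3+3 = 9 for Hoang, 4 for Tanaka — Hoang by 9–4.
Park vs Ferraro: Ferraro, 7–6.
Park vs Pham: Park is ranked higher on 2+1+3+3 = 9 ballots, Pham on 4. Park wins 9–4.
Park vs Tanaka: Park, 9–4.
Ferraro vs Pham: Ferraro, 8–5.
Ferraro–Tanaka: Ferraro 9–4.
Pham vs Tanaka: Pham preferred on 2+3+3+4 = 12 ballots; Pham wins 12–1.
Tanaka loses to every other candidate — it is the Condorcet loser.

Tanaka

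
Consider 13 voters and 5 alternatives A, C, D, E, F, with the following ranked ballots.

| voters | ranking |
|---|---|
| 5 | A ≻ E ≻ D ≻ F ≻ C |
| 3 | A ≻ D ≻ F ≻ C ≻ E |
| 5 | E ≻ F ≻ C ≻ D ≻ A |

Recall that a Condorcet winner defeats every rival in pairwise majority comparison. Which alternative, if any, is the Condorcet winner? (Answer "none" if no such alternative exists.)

A

Check each pair by majority over 13 ballots:
A vs C: A preferred on 5+3 = 8 ballots; A wins 8–5.
A vs D: A preferred on 5+3 = 8 ballots; A wins 8–5.
A vs E: 5+3 = 8 for A, 5 for E — A by 8–5.
A vs F: A preferred on 5+3 = 8 ballots; A wins 8–5.
C vs D: C is ranked higher on 5 ballots, D on 8. D wins 8–5.
C vs E: 3 to 10, E.
C vs F: 0 to 13, F.
D vs E: D is ranked higher on 3 ballots, E on 10. E wins 10–3.
D vs F: 5+3 = 8 for D, 5 for F — D by 8–5.
E vs F: E preferred on 5+5 = 10 ballots; E wins 10–3.
Only A has no losses; A is the Condorcet winner.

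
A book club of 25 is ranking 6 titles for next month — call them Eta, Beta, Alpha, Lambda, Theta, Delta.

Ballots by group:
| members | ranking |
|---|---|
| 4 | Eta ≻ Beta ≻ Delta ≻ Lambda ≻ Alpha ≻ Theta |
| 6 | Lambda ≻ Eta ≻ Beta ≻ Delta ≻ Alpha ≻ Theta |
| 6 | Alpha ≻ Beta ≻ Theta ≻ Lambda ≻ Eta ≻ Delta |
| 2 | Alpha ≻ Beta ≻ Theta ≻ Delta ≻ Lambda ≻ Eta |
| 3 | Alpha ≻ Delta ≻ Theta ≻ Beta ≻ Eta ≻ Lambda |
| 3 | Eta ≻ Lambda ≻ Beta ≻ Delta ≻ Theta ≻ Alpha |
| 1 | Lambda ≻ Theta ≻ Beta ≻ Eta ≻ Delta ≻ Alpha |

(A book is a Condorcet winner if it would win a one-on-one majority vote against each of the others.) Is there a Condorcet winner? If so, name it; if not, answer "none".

Head-to-head results (25 members):
Eta vs Beta: Eta wins 13–12.
Eta vs Alpha: Eta, 14–11.
Eta vs Lambda: Lambda wins 15–10.
Eta–Theta: Eta 13–12.
Eta vs Delta: Eta wins 20–5.
Beta vs Alpha: Beta, 14–11.
Beta vs Lambda: Beta wins 15–10.
Beta vs Theta: Beta, 21–4.
Beta vs Delta: Beta wins 22–3.
Alpha vs Lambda: Lambda, 14–11.
Alpha–Theta: Alpha 21–4.
Alpha–Delta: Delta 14–11.
Lambda vs Theta: Lambda wins 14–11.
Lambda vs Delta: Lambda, 16–9.
Theta vs Delta: Delta, 16–9.
Every book loses at least once (Eta loses to Lambda; Beta loses to Eta; Alpha loses to Eta; Lambda loses to Beta; Theta loses to Eta; Delta loses to Eta). The majority relation contains the cycle Eta beats Beta beats Lambda beats Eta, so there is no Condorcet winner.

none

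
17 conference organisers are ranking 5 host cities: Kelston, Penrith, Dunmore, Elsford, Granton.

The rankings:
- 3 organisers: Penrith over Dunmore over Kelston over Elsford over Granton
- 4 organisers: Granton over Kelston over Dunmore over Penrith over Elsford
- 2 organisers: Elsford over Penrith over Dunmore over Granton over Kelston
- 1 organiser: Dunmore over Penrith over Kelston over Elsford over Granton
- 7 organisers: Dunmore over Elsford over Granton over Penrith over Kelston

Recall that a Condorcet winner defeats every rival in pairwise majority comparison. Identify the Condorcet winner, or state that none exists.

Dunmore

Head-to-head results (17 organisers):
Kelston vs Penrith: Kelston is ranked higher on 4 ballots, Penrith on 13. Penrith wins 13–4.
Kelston vs Dunmore: Kelston is ranked higher on 4 ballots, Dunmore on 13. Dunmore wins 13–4.
Kelston vs Elsford: Kelston is ranked higher on 3+4+1 = 8 ballots, Elsford on 9. Elsford wins 9–8.
Kelston vs Granton: 4 to 13, Granton.
Penrith vs Dunmore: 5 to 12, Dunmore.
Penrith vs Elsford: 3+4+1 = 8 for Penrith, 9 for Elsford — Elsford by 9–8.
Penrith vs Granton: Penrith is ranked higher on 3+2+1 = 6 ballots, Granton on 11. Granton wins 11–6.
Dunmore vs Elsford: 15 to 2, Dunmore.
Dunmore vs Granton: 13 to 4, Dunmore.
Elsford vs Granton: 13 to 4, Elsford.
Only Dunmore has no losses; Dunmore is the Condorcet winner.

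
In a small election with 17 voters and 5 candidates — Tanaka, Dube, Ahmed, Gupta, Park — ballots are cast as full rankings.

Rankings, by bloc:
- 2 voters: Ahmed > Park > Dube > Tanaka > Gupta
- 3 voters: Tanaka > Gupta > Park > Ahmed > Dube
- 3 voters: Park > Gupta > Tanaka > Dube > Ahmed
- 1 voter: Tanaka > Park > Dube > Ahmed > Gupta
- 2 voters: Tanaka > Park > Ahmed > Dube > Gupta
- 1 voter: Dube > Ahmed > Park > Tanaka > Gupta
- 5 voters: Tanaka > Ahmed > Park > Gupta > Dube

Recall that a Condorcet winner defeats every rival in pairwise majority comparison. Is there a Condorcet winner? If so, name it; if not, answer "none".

Tanaka

Head-to-head results (17 voters):
Tanaka vs Dube: Tanaka preferred on 3+3+1+2+5 = 14 ballots; Tanaka wins 14–3.
Tanaka vs Ahmed: 14 to 3, Tanaka.
Tanaka vs Gupta: 14 to 3, Tanaka.
Tanaka vs Park: 11 to 6, Tanaka.
Dube vs Ahmed: Dube is ranked higher on 3+1+1 = 5 ballots, Ahmed on 12. Ahmed wins 12–5.
Dube vs Gupta: Dube is ranked higher on 2+1+2+1 = 6 ballots, Gupta on 11. Gupta wins 11–6.
Dube vs Park: 1 for Dube, 16 for Park — Park by 16–1.
Ahmed vs Gupta: Ahmed is ranked higher on 2+1+2+1+5 = 11 ballots, Gupta on 6. Ahmed wins 11–6.
Ahmed vs Park: Ahmed preferred on 2+1+5 = 8 ballots; Park wins 9–8.
Gupta vs Park: 3 to 14, Park.
Tanaka defeats every rival head-to-head and is the Condorcet winner.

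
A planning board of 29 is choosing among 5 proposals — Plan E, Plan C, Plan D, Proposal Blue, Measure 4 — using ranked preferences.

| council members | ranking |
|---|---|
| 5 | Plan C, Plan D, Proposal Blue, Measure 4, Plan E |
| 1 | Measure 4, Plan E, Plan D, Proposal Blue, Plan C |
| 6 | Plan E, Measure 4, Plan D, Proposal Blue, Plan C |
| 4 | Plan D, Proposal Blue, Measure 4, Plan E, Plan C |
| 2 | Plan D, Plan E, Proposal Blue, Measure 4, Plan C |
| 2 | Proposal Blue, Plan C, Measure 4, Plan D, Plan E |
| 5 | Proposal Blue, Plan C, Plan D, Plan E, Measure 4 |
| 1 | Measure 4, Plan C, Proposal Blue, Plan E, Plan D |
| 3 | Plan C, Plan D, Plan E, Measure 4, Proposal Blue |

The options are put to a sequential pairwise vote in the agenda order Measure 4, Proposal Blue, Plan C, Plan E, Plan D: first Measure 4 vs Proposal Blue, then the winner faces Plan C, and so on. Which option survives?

Plan D

Round 1: Measure 4 vs Proposal Blue — 11–18, Proposal Blue advances.
Round 2: Proposal Blue vs Plan C — 20–9, Proposal Blue advances.
Round 3: Proposal Blue vs Plan E — 17–12, Proposal Blue advances.
Round 4: Proposal Blue vs Plan D — 8–21, Plan D advances.
The agenda winner is Plan D.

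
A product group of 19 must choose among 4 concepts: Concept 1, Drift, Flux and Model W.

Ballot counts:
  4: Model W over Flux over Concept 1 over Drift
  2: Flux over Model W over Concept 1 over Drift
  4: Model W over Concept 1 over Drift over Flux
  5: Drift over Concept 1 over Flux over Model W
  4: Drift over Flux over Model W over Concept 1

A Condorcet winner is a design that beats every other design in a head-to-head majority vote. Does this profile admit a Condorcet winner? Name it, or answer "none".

Check each pair by majority over 19 ballots:
Concept 1 vs Drift: Concept 1 wins 10–9.
Concept 1–Flux: Flux 10–9.
Concept 1–Model W: Model W 14–5.
Drift vs Flux: Drift wins 13–6.
Drift vs Model W: Model W, 10–9.
Flux vs Model W: Flux wins 11–8.
No design is unbeaten: Concept 1 loses to Flux; Drift loses to Concept 1; Flux loses to Drift; Model W loses to Flux. In particular Concept 1 > Drift > Flux > Concept 1 is a majority cycle — no Condorcet winner exists.

none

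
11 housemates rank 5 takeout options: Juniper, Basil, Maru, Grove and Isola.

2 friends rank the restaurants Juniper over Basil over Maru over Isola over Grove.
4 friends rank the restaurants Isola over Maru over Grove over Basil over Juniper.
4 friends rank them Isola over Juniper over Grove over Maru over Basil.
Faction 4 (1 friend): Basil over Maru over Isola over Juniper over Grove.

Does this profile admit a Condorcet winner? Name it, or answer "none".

Isola

Check each pair by majority over 11 ballots:
Juniper vs Basil: Juniper is ranked higher on 2+4 = 6 ballots, Basil on 5. Juniper wins 6–5.
Juniper vs Maru: Juniper is ranked higher on 2+4 = 6 ballots, Maru on 5. Juniper wins 6–5.
Juniper vs Grove: 7 to 4, Juniper.
Juniper vs Isola: Isola, 9–2.
Basil vs Maru: 2+1 = 3 for Basil, 8 for Maru — Maru by 8–3.
Basil vs Grove: 2+1 = 3 for Basil, 8 for Grove — Grove by 8–3.
Basil vs Isola: Basil is ranked higher on 2+1 = 3 ballots, Isola on 8. Isola wins 8–3.
Maru–Grove: Maru 7–4.
Maru–Isola: Isola 8–3.
Grove vs Isola: Grove is ranked higher on 0 ballots, Isola on 11. Isola wins 11–0.
Only Isola has no losses; Isola is the Condorcet winner.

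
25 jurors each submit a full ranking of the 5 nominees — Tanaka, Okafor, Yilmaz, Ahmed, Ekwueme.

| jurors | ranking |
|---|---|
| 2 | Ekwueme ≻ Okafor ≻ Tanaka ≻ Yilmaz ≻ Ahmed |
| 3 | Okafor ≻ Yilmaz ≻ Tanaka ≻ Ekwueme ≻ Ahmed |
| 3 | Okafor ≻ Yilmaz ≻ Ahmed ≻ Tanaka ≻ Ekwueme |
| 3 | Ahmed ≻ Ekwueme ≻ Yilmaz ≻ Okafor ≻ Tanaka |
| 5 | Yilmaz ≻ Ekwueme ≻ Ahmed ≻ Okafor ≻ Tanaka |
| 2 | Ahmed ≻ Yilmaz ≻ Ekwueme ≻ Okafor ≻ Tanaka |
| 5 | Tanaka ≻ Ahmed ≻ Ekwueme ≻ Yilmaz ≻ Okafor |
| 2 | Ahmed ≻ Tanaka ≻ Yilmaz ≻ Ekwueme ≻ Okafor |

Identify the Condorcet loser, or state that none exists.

none

Head-to-head results (25 jurors):
Tanaka–Okafor: Okafor 18–7.
Tanaka vs Yilmaz: Tanaka is ranked higher on 2+5+2 = 9 ballots, Yilmaz on 16. Yilmaz wins 16–9.
Tanaka–Ahmed: Ahmed 15–10.
Tanaka vs Ekwueme: Tanaka preferred on 3+3+5+2 = 13 ballots; Tanaka wins 13–12.
Okafor vs Yilmaz: Yilmaz, 17–8.
Okafor vs Ahmed: 8 to 17, Ahmed.
Okafor vs Ekwueme: Okafor preferred on 3+3 = 6 ballots; Ekwueme wins 19–6.
Yilmaz vs Ahmed: Yilmaz, 13–12.
Yilmaz–Ekwueme: Yilmaz 15–10.
Ahmed vs Ekwueme: Ahmed wins 15–10.
Every nominee wins at least one matchup (Tanaka beats Ekwueme; Okafor beats Tanaka; Yilmaz beats Tanaka; Ahmed beats Tanaka; Ekwueme beats Okafor), so there is no Condorcet loser.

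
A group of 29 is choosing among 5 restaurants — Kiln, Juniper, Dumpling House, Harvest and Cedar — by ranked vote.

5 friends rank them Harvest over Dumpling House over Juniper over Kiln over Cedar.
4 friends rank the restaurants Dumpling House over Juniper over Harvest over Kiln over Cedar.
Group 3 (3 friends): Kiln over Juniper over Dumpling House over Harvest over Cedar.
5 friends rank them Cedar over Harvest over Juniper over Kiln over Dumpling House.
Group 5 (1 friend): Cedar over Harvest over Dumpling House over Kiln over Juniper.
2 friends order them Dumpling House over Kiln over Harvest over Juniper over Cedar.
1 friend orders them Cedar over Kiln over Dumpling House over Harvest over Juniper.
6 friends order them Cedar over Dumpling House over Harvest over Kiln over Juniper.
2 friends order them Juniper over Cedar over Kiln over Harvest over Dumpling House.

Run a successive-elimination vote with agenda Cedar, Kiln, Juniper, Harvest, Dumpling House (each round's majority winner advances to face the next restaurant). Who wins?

Dumpling House

Round 1: Cedar vs Kiln — 15–14, Cedar advances.
Round 2: Cedar vs Juniper — 13–16, Juniper advances.
Round 3: Juniper vs Harvest — 9–20, Harvest advances.
Round 4: Harvest vs Dumpling House — 13–16, Dumpling House advances.
Dumpling House survives the agenda.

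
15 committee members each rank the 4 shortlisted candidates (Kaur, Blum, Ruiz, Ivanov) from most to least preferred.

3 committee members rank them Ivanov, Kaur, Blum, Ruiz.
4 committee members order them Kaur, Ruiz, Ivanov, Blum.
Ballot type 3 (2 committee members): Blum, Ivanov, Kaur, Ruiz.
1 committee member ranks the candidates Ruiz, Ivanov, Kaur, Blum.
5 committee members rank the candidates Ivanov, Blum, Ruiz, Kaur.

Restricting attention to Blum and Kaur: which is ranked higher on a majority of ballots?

Kaur

Ballots ranking Blum above Kaur: 2 + 5 = 7.
Ballots ranking Kaur above Blum: 15 − 7 = 8.
Kaur wins the head-to-head 8–7.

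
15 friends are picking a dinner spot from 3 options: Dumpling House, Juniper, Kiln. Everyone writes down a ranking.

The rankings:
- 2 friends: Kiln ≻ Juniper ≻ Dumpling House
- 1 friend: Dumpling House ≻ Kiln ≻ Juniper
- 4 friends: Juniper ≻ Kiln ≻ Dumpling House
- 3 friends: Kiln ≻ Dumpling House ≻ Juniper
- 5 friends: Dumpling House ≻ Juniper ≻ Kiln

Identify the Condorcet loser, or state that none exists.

none

Pairwise majorities:
Dumpling House vs Juniper: Dumpling House preferred on 1+3+5 = 9 ballots; Dumpling House wins 9–6.
Dumpling House vs Kiln: Kiln, 9–6.
Juniper–Kiln: Juniper 9–6.
No restaurant is winless: Dumpling House beats Juniper; Juniper beats Kiln; Kiln beats Dumpling House. There is no Condorcet loser.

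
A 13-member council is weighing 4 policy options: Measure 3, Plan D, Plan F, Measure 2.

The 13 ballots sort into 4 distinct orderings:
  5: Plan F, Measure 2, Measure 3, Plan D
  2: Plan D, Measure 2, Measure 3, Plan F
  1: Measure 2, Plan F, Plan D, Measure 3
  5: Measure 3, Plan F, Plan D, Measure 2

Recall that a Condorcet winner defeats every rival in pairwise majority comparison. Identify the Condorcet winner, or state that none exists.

Check each pair by majority over 13 ballots:
Measure 3 vs Plan D: 5+5 = 10 for Measure 3, 3 for Plan D — Measure 3 by 10–3.
Measure 3 vs Plan F: Measure 3 preferred on 2+5 = 7 ballots; Measure 3 wins 7–6.
Measure 3 vs Measure 2: Measure 3 is ranked higher on 5 ballots, Measure 2 on 8. Measure 2 wins 8–5.
Plan D vs Plan F: 2 to 11, Plan F.
Plan D vs Measure 2: Plan D preferred on 2+5 = 7 ballots; Plan D wins 7–6.
Plan F vs Measure 2: 10 to 3, Plan F.
No option is unbeaten: Measure 3 loses to Measure 2; Plan D loses to Measure 3; Plan F loses to Measure 3; Measure 2 loses to Plan D. In particular Measure 3 > Plan D > Measure 2 > Measure 3 is a majority cycle — no Condorcet winner exists.

none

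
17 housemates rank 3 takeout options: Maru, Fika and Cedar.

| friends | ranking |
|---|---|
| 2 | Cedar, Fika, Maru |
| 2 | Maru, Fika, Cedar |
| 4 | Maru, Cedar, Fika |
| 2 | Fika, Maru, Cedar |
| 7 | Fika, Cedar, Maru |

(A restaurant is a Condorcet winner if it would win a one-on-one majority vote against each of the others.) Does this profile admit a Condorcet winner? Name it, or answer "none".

Fika

Head-to-head results (17 friends):
Maru vs Fika: Fika, 11–6.
Maru vs Cedar: Cedar wins 9–8.
Fika–Cedar: Fika 11–6.
Fika wins every pairwise contest, so Fika is the Condorcet winner.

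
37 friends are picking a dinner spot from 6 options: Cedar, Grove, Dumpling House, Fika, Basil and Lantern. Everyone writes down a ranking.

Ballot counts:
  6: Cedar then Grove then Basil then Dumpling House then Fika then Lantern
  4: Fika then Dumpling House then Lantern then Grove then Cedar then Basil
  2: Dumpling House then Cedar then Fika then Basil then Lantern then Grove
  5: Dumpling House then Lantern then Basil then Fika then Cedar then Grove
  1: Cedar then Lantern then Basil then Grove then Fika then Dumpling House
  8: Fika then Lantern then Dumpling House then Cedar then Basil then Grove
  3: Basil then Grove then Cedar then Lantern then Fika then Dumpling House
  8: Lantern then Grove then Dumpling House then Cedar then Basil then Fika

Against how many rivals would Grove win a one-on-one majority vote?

Grove against each rival (37 friends):
Grove vs Cedar: Cedar, 22–15.
Grove vs Dumpling House: Grove is ranked higher on 6+1+3+8 = 18 ballots, Dumpling House on 19. Dumpling House wins 19–18.
Grove vs Fika: Grove preferred on 6+1+3+8 = 18 ballots; Fika wins 19–18.
Grove vs Basil: Basil, 19–18.
Grove vs Lantern: Grove preferred on 6+3 = 9 ballots; Lantern wins 28–9.
Grove beats no one; loses to Cedar, Dumpling House, Fika, Basil, Lantern — 0 pairwise wins.

0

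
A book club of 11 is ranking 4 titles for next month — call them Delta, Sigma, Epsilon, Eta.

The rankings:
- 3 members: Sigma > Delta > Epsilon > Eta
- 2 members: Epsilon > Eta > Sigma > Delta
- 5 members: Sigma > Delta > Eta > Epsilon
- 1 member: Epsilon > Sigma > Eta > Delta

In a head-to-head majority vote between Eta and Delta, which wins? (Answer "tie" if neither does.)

Delta

Ballots ranking Eta above Delta: 2 + 1 = 3.
Ballots ranking Delta above Eta: 11 − 3 = 8.
Delta wins the head-to-head 8–3.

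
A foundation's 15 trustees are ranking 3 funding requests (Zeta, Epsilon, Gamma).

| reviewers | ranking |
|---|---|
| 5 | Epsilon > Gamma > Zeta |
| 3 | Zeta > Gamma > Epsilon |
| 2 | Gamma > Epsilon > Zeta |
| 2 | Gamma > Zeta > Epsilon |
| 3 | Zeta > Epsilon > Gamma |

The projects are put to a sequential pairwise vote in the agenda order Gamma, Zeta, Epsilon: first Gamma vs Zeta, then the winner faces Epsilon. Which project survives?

Round 1: Gamma vs Zeta — 9–6, Gamma advances.
Round 2: Gamma vs Epsilon — 7–8, Epsilon advances.
The agenda winner is Epsilon.

Epsilon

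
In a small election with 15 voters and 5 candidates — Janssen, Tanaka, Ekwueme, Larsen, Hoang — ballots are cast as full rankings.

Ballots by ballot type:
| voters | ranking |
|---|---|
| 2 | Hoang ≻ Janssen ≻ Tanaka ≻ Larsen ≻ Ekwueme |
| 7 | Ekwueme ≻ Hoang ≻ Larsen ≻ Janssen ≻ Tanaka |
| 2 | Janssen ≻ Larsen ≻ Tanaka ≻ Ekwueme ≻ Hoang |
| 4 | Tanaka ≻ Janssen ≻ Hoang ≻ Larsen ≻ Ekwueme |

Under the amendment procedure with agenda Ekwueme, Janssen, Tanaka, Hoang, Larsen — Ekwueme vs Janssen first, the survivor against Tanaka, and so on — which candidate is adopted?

Hoang

Round 1: Ekwueme vs Janssen — 7–8, Janssen advances.
Round 2: Janssen vs Tanaka — 11–4, Janssen advances.
Round 3: Janssen vs Hoang — 6–9, Hoang advances.
Round 4: Hoang vs Larsen — 13–2, Hoang advances.
Hoang survives the agenda.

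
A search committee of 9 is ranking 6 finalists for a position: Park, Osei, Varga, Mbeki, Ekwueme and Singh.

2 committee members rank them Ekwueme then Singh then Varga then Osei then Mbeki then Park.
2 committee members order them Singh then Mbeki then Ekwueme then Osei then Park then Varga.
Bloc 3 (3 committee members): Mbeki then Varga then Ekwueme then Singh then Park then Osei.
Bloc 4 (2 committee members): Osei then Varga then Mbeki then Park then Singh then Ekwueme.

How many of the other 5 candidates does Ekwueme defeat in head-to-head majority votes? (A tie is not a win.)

Ekwueme against each rival (9 committee members):
Ekwueme vs Park: 7 to 2, Ekwueme.
Ekwueme vs Osei: Ekwueme is ranked higher on 2+2+3 = 7 ballots, Osei on 2. Ekwueme wins 7–2.
Ekwueme vs Varga: Ekwueme preferred on 2+2 = 4 ballots; Varga wins 5–4.
Ekwueme vs Mbeki: Ekwueme preferred on 2 ballots; Mbeki wins 7–2.
Ekwueme vs Singh: Ekwueme, 5–4.
Ekwueme beats Park, Osei, Singh; loses to Varga, Mbeki — 3 pairwise wins.

3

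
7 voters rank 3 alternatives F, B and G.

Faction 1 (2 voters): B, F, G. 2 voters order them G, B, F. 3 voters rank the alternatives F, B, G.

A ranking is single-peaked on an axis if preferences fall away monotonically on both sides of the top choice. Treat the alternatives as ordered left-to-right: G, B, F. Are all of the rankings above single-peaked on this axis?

Axis positions: G=1, B=2, F=3.
Faction 1 (peak B at position 2): ranking walks positions 2-3-1, expanding outward from the peak — single-peaked.
Faction 2 (peak G at position 1): ranking walks positions 1-2-3, expanding outward from the peak — single-peaked.
Faction 3 (peak F at position 3): ranking walks positions 3-2-1, expanding outward from the peak — single-peaked.
Every ranking is single-peaked on this axis.

yes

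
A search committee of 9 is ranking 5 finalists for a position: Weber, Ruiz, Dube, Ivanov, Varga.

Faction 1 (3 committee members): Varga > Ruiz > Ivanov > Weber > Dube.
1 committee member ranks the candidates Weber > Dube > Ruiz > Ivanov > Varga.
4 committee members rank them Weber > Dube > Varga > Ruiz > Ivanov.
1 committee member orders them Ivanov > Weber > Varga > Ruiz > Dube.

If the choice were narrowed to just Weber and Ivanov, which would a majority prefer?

Ballots ranking Weber above Ivanov: 1 + 4 = 5.
Ballots ranking Ivanov above Weber: 9 − 5 = 4.
Weber wins the head-to-head 5–4.

Weber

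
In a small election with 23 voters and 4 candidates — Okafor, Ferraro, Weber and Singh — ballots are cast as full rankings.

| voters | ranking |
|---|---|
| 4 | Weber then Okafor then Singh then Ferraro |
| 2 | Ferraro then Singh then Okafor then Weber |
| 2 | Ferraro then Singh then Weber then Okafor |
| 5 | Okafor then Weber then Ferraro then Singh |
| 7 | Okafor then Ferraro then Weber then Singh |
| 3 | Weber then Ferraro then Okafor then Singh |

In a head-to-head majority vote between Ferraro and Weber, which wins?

Ballots ranking Ferraro above Weber: 2 + 2 + 7 = 11.
Ballots ranking Weber above Ferraro: 23 − 11 = 12.
Weber wins the head-to-head 12–11.

Weber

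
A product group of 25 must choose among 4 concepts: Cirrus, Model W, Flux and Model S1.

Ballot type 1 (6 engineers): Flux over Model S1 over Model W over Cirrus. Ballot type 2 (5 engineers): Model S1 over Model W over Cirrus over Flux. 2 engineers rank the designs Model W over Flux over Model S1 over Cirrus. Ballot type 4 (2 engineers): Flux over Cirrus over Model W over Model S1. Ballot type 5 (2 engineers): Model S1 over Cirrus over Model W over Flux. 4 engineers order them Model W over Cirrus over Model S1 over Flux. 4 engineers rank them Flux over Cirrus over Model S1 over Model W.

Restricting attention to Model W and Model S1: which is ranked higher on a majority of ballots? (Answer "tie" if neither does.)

Ballots ranking Model W above Model S1: 2 + 2 + 4 = 8.
Ballots ranking Model S1 above Model W: 25 − 8 = 17.
Model S1 wins the head-to-head 17–8.

Model S1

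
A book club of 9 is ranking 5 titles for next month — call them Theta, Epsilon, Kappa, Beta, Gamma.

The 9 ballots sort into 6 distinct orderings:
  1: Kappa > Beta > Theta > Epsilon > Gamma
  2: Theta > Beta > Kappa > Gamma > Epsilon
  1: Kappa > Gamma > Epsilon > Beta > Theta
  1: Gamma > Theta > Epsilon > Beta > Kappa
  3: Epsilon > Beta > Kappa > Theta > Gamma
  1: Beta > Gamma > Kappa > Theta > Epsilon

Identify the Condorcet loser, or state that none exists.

none

Pairwise majorities:
Theta vs Epsilon: 5 to 4, Theta.
Theta vs Kappa: Theta is ranked higher on 2+1 = 3 ballots, Kappa on 6. Kappa wins 6–3.
Theta vs Beta: Theta preferred on 2+1 = 3 ballots; Beta wins 6–3.
Theta vs Gamma: 1+2+3 = 6 for Theta, 3 for Gamma — Theta by 6–3.
Epsilon vs Kappa: Kappa wins 5–4.
Epsilon vs Beta: Epsilon, 5–4.
Epsilon vs Gamma: 4 to 5, Gamma.
Kappa–Beta: Beta 7–2.
Kappa vs Gamma: 7 to 2, Kappa.
Beta vs Gamma: Beta, 7–2.
No book is winless: Theta beats Epsilon; Epsilon beats Beta; Kappa beats Theta; Beta beats Theta; Gamma beats Epsilon. There is no Condorcet loser.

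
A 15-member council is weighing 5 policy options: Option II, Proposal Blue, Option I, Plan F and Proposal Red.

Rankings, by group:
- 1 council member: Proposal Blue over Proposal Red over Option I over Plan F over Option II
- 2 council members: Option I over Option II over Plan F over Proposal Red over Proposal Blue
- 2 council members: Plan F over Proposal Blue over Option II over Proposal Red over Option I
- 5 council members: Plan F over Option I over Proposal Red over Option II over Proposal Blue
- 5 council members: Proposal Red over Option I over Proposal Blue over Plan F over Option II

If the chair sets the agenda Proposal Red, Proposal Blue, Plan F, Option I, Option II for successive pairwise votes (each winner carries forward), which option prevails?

Option I

Round 1: Proposal Red vs Proposal Blue — 12–3, Proposal Red advances.
Round 2: Proposal Red vs Plan F — 6–9, Plan F advances.
Round 3: Plan F vs Option I — 7–8, Option I advances.
Round 4: Option I vs Option II — 13–2, Option I advances.
Option I survives the agenda.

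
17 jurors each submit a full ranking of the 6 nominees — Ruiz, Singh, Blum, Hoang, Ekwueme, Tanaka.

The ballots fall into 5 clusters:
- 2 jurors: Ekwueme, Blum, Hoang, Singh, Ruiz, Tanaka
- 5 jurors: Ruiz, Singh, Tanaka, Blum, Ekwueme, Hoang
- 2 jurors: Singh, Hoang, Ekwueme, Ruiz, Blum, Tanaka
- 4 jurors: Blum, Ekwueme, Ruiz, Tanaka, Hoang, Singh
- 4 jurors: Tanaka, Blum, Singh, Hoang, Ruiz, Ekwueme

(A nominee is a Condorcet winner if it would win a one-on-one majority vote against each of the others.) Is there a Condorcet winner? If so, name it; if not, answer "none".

none

Head-to-head results (17 jurors):
Ruiz vs Singh: Ruiz wins 9–8.
Ruiz vs Blum: Blum wins 10–7.
Ruiz–Hoang: Ruiz 9–8.
Ruiz vs Ekwueme: Ruiz wins 9–8.
Ruiz vs Tanaka: Ruiz wins 13–4.
Singh vs Blum: Blum, 10–7.
Singh–Hoang: Singh 11–6.
Singh vs Ekwueme: Singh wins 11–6.
Singh vs Tanaka: Singh wins 9–8.
Blum vs Hoang: Blum wins 15–2.
Blum vs Ekwueme: Blum wins 13–4.
Blum vs Tanaka: Tanaka wins 9–8.
Hoang–Ekwueme: Ekwueme 11–6.
Hoang–Tanaka: Tanaka 13–4.
Ekwueme vs Tanaka: Tanaka, 9–8.
Every nominee loses at least once (Ruiz loses to Blum; Singh loses to Ruiz; Blum loses to Tanaka; Hoang loses to Ruiz; Ekwueme loses to Ruiz; Tanaka loses to Ruiz). The majority relation contains the cycle Ruiz beats Tanaka beats Blum beats Ruiz, so there is no Condorcet winner.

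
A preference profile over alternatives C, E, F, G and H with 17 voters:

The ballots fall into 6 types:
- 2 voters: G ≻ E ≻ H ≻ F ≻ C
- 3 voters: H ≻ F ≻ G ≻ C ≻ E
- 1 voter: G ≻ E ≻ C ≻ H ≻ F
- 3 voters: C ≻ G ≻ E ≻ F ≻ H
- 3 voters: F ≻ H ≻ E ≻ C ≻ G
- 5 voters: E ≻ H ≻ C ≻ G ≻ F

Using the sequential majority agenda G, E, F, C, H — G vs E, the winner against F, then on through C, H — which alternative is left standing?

Round 1: G vs E — 9–8, G advances.
Round 2: G vs F — 11–6, G advances.
Round 3: G vs C — 6–11, C advances.
Round 4: C vs H — 4–13, H advances.
H survives the agenda.

H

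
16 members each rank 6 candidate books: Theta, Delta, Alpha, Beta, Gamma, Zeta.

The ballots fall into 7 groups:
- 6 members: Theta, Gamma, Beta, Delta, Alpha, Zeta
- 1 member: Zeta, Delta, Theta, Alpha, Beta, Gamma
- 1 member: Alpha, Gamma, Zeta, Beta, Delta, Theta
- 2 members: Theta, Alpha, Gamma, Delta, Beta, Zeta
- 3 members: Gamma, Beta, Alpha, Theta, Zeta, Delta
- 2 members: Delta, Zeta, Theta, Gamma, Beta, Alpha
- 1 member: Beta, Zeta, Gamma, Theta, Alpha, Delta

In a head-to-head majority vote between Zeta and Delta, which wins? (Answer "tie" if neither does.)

Delta

Ballots ranking Zeta above Delta: 1 + 1 + 3 + 1 = 6.
Ballots ranking Delta above Zeta: 16 − 6 = 10.
Delta wins the head-to-head 10–6.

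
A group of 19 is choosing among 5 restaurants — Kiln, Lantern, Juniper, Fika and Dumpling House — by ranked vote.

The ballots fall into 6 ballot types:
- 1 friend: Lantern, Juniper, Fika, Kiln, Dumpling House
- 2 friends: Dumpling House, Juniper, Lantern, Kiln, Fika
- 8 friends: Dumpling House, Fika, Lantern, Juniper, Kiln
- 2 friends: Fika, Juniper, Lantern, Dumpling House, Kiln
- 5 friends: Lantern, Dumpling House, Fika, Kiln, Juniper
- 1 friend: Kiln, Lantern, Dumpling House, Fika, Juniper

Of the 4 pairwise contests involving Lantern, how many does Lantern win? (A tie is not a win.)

Lantern against each rival (19 friends):
Lantern vs Kiln: Lantern preferred on 1+2+8+2+5 = 18 ballots; Lantern wins 18–1.
Lantern vs Juniper: Lantern preferred on 1+8+5+1 = 15 ballots; Lantern wins 15–4.
Lantern–Fika: Fika 10–9.
Lantern–Dumpling House: Dumpling House 10–9.
Lantern beats Kiln, Juniper; loses to Fika, Dumpling House — 2 pairwise wins.

2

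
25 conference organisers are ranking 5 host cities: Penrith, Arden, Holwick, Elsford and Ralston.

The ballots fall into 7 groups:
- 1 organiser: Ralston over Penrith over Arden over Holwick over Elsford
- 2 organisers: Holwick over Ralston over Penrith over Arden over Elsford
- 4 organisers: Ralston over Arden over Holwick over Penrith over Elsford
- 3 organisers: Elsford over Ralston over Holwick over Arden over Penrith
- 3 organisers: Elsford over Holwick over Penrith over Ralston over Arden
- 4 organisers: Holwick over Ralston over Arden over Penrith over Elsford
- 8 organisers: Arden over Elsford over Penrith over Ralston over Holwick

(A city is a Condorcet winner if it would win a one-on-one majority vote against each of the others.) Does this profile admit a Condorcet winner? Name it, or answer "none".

Pairwise majorities:
Penrith–Arden: Arden 19–6.
Penrith vs Holwick: Holwick wins 16–9.
Penrith–Elsford: Elsford 14–11.
Penrith–Ralston: Ralston 14–11.
Arden vs Holwick: Arden, 13–12.
Arden vs Elsford: Arden, 19–6.
Arden vs Ralston: Ralston, 17–8.
Holwick vs Elsford: Elsford wins 14–11.
Holwick vs Ralston: Ralston wins 16–9.
Elsford vs Ralston: Elsford wins 14–11.
No city is unbeaten: Penrith loses to Arden; Arden loses to Ralston; Holwick loses to Arden; Elsford loses to Arden; Ralston loses to Elsford. In particular Arden beats Elsford beats Ralston beats Arden is a majority cycle — no Condorcet winner exists.

none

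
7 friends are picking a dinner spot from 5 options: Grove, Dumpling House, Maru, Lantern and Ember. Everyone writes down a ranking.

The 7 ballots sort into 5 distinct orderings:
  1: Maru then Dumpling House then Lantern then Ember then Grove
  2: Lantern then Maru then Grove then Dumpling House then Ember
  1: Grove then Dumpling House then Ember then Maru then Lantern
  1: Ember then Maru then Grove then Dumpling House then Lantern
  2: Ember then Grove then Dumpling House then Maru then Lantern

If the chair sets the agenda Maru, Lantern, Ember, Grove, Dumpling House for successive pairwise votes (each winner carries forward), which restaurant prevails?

Dumpling House

Round 1: Maru vs Lantern — 5–2, Maru advances.
Round 2: Maru vs Ember — 3–4, Ember advances.
Round 3: Ember vs Grove — 4–3, Ember advances.
Round 4: Ember vs Dumpling House — 3–4, Dumpling House advances.
Dumpling House survives the agenda.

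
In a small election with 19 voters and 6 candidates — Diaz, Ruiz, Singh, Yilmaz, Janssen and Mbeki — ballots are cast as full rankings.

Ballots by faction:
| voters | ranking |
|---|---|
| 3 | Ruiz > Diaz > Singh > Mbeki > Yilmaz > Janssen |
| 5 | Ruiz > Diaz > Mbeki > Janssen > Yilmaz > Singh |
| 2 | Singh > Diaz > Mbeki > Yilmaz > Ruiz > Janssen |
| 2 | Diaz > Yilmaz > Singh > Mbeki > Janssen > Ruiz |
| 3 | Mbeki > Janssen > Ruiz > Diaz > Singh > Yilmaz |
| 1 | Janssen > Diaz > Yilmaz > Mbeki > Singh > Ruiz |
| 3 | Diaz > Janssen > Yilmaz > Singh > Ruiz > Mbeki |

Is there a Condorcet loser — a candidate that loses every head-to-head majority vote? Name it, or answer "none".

none

Head-to-head results (19 voters):
Diaz vs Ruiz: Diaz preferred on 2+2+1+3 = 8 ballots; Ruiz wins 11–8.
Diaz vs Singh: Diaz wins 17–2.
Diaz vs Yilmaz: Diaz, 19–0.
Diaz vs Janssen: Diaz is ranked higher on 3+5+2+2+3 = 15 ballots, Janssen on 4. Diaz wins 15–4.
Diaz vs Mbeki: Diaz, 16–3.
Ruiz vs Singh: Ruiz wins 11–8.
Ruiz vs Yilmaz: Ruiz preferred on 3+5+3 = 11 ballots; Ruiz wins 11–8.
Ruiz vs Janssen: Ruiz is ranked higher on 3+5+2 = 10 ballots, Janssen on 9. Ruiz wins 10–9.
Ruiz vs Mbeki: 11 to 8, Ruiz.
Singh vs Yilmaz: Singh is ranked higher on 3+2+3 = 8 ballots, Yilmaz on 11. Yilmaz wins 11–8.
Singh vs Janssen: Janssen, 12–7.
Singh vs Mbeki: Singh wins 10–9.
Yilmaz vs Janssen: 7 to 12, Janssen.
Yilmaz vs Mbeki: 2+1+3 = 6 for Yilmaz, 13 for Mbeki — Mbeki by 13–6.
Janssen vs Mbeki: Janssen is ranked higher on 1+3 = 4 ballots, Mbeki on 15. Mbeki wins 15–4.
No candidate is winless: Diaz beats Singh; Ruiz beats Diaz; Singh beats Mbeki; Yilmaz beats Singh; Janssen beats Singh; Mbeki beats Yilmaz. There is no Condorcet loser.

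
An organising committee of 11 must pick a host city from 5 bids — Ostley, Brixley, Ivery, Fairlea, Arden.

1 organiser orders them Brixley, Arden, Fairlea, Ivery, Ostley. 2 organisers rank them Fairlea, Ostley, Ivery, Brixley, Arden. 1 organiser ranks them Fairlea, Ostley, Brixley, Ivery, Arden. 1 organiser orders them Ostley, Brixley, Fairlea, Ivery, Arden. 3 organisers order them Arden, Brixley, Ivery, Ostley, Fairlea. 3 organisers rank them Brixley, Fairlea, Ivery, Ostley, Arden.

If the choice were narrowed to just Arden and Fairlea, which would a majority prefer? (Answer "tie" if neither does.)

Fairlea

Ballots ranking Arden above Fairlea: 1 + 3 = 4.
Ballots ranking Fairlea above Arden: 11 − 4 = 7.
Fairlea wins the head-to-head 7–4.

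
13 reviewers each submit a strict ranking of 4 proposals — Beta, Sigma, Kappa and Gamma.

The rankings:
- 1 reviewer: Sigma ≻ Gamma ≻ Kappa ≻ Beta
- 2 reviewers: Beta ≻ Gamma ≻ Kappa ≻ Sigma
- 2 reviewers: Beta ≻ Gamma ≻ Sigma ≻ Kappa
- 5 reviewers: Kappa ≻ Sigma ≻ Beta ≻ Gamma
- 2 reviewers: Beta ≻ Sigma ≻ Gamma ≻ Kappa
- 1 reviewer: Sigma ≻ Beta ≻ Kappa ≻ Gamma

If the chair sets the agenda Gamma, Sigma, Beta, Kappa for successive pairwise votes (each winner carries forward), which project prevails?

Round 1: Gamma vs Sigma — 4–9, Sigma advances.
Round 2: Sigma vs Beta — 7–6, Sigma advances.
Round 3: Sigma vs Kappa — 6–7, Kappa advances.
The agenda winner is Kappa.

Kappa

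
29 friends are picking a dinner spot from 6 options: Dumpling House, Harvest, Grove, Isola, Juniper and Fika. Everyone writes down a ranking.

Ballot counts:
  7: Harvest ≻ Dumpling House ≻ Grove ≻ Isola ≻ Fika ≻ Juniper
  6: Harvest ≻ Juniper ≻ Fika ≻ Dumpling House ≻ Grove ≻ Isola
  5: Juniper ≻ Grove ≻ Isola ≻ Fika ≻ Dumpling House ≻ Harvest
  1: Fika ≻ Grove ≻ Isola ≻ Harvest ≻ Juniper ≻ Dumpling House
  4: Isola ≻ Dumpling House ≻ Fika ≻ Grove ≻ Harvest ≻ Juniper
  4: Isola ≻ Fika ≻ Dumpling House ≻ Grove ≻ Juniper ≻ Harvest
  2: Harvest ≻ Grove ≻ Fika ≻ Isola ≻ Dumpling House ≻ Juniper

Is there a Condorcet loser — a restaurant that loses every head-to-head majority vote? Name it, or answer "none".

Pairwise majorities:
Dumpling House vs Harvest: Dumpling House is ranked higher on 5+4+4 = 13 ballots, Harvest on 16. Harvest wins 16–13.
Dumpling House vs Grove: Dumpling House wins 21–8.
Dumpling House vs Isola: Isola, 16–13.
Dumpling House vs Juniper: Dumpling House preferred on 7+4+4+2 = 17 ballots; Dumpling House wins 17–12.
Dumpling House vs Fika: Fika, 18–11.
Harvest vs Grove: Harvest wins 15–14.
Harvest vs Isola: Harvest, 15–14.
Harvest vs Juniper: 7+6+1+4+2 = 20 for Harvest, 9 for Juniper — Harvest by 20–9.
Harvest–Fika: Harvest 15–14.
Grove–Isola: Grove 21–8.
Grove–Juniper: Grove 18–11.
Grove vs Fika: Grove preferred on 7+5+2 = 14 ballots; Fika wins 15–14.
Isola vs Juniper: Isola, 18–11.
Isola vs Fika: Isola is ranked higher on 7+5+4+4 = 20 ballots, Fika on 9. Isola wins 20–9.
Juniper–Fika: Fika 18–11.
Only Juniper has no wins; Juniper is the Condorcet loser.

Juniper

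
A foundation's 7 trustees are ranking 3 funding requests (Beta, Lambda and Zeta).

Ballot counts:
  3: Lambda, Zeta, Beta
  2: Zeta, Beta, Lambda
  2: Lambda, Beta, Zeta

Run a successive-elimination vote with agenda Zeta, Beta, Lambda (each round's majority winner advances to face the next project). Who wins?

Round 1: Zeta vs Beta — 5–2, Zeta advances.
Round 2: Zeta vs Lambda — 2–5, Lambda advances.
Lambda survives the agenda.

Lambda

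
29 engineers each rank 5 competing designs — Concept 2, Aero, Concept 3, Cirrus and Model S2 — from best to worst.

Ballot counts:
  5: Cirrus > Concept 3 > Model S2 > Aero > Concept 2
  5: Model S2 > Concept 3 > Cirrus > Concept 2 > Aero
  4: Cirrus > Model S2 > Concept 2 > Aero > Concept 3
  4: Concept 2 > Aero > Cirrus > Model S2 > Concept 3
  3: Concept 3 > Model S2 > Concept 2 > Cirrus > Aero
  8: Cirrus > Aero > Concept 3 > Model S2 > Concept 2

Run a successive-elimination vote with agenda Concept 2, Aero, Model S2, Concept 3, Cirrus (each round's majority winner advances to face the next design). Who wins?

Round 1: Concept 2 vs Aero — 16–13, Concept 2 advances.
Round 2: Concept 2 vs Model S2 — 4–25, Model S2 advances.
Round 3: Model S2 vs Concept 3 — 13–16, Concept 3 advances.
Round 4: Concept 3 vs Cirrus — 8–21, Cirrus advances.
The agenda winner is Cirrus.

Cirrus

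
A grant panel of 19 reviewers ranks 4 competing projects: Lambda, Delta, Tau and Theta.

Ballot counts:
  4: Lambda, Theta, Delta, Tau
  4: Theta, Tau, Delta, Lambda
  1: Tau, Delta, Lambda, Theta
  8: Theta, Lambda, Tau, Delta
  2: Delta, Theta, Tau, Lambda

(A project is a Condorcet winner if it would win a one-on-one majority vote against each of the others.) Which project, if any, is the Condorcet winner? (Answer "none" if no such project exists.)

Theta

Pairwise majorities:
Lambda vs Delta: Lambda, 12–7.
Lambda vs Tau: Lambda wins 12–7.
Lambda vs Theta: Theta, 14–5.
Delta–Tau: Tau 13–6.
Delta–Theta: Theta 16–3.
Tau vs Theta: Theta wins 18–1.
Only Theta has no losses; Theta is the Condorcet winner.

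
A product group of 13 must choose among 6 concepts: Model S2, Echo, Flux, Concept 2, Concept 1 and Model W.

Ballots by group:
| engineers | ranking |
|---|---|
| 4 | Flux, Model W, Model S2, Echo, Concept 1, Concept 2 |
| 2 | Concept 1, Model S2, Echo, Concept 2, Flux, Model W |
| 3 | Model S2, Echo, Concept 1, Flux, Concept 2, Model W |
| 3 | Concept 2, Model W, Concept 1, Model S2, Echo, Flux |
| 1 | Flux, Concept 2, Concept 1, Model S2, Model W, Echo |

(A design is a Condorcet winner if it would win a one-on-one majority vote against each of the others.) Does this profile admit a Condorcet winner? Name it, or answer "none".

Check each pair by majority over 13 ballots:
Model S2–Echo: Model S2 13–0.
Model S2 vs Flux: Model S2, 8–5.
Model S2 vs Concept 2: Model S2 wins 9–4.
Model S2–Concept 1: Model S2 7–6.
Model S2 vs Model W: Model W wins 7–6.
Echo vs Flux: Echo, 8–5.
Echo–Concept 2: Echo 9–4.
Echo vs Concept 1: Echo wins 7–6.
Echo–Model W: Model W 8–5.
Flux–Concept 2: Flux 8–5.
Flux vs Concept 1: Concept 1 wins 8–5.
Flux–Model W: Flux 10–3.
Concept 2 vs Concept 1: Concept 1 wins 9–4.
Concept 2–Model W: Concept 2 9–4.
Concept 1–Model W: Model W 7–6.
No design is unbeaten: Model S2 loses to Model W; Echo loses to Model S2; Flux loses to Model S2; Concept 2 loses to Model S2; Concept 1 loses to Model S2; Model W loses to Flux. In particular Model S2 → Flux → Model W → Model S2 is a majority cycle — no Condorcet winner exists.

none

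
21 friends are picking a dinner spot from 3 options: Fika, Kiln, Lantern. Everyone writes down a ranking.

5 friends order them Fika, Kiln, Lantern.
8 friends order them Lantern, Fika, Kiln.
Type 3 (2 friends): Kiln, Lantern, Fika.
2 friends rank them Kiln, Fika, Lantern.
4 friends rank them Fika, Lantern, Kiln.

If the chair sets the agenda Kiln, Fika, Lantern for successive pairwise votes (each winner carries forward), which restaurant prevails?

Fika

Round 1: Kiln vs Fika — 4–17, Fika advances.
Round 2: Fika vs Lantern — 11–10, Fika advances.
Fika survives the agenda.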